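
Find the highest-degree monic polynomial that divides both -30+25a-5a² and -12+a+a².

-3+a

Repeated division with remainder:
  -5a²+25a-30 = (-5)(a²+a-12) + (30a-90)
  a²+a-12 = ((1/30)a+2/15)(30a-90) + (0)
Last nonzero remainder: 30a-90. Dividing through by 30 gives the monic gcd a-3.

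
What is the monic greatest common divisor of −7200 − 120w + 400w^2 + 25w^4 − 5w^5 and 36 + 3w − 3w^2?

By polynomial division,
  −5w^5 + 25w^4 + 400w^2 − 120w − 7200 = ((5/3)w^3 − (20/3)w^2 + (40/3)w − 200)(−3w^2 + 3w + 36) + (0)
Last nonzero remainder: −3w^2 + 3w + 36. Dividing through by −3 gives the monic gcd w^2 − w − 12.

−12 − w + w^2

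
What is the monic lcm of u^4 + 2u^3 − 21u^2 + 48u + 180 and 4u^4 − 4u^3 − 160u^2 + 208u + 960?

Apply the Euclidean algorithm:
  u^4 + 2u^3 − 21u^2 + 48u + 180 = (1/4)(4u^4 − 4u^3 − 160u^2 + 208u + 960) + (3u^3 + 19u^2 − 4u − 60)
  4u^4 − 4u^3 − 160u^2 + 208u + 960 = ((4/3)u − 88/9)(3u^3 + 19u^2 − 4u − 60) + ((280/9)u^2 + (2240/9)u + 1120/3)
  3u^3 + 19u^2 − 4u − 60 = ((27/280)u − 9/56)((280/9)u^2 + (2240/9)u + 1120/3) + (0)
Last nonzero remainder: (280/9)u^2 + (2240/9)u + 1120/3. Dividing through by 280/9 gives the monic gcd u^2 + 8u + 12.
Then lcm(f, g) = f·g / gcd(f, g); expanding and making the result monic gives the answer.

u^6 − 7u^5 − 19u^4 + 277u^3 − 672u^2 − 660u + 3600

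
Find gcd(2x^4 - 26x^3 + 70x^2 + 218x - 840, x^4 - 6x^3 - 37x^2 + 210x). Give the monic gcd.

x^2 - 12x + 35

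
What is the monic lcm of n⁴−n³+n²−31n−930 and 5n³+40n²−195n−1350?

n⁵+8n⁴−8n³−22n²−1209n−8370

Euclidean algorithm in ℚ[n]:
  n⁴−n³+n²−31n−930 = ((1/5)n−9/5)(5n³+40n²−195n−1350) + (112n²−112n−3360)
  5n³+40n²−195n−1350 = ((5/112)n+45/112)(112n²−112n−3360) + (0)
Last nonzero remainder: 112n²−112n−3360. Dividing through by 112 gives the monic gcd n²−n−30.
Then lcm(f, g) = f·g / gcd(f, g); expanding and making the result monic gives the answer.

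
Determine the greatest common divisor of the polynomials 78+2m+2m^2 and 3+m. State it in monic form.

1

Euclidean algorithm in ℚ[m]:
  2m^2+2m+78 = (2m−4)(m+3) + (90)
  m+3 = ((1/90)m+1/30)(90) + (0)
The last nonzero remainder is the constant 90, so the polynomials are coprime and gcd = 1.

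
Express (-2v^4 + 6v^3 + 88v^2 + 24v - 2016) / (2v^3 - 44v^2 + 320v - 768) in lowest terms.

Apply the Euclidean algorithm:
  -2v^4 + 6v^3 + 88v^2 + 24v - 2016 = (-v - 19)(2v^3 - 44v^2 + 320v - 768) + (-428v^2 + 5336v - 16608)
  2v^3 - 44v^2 + 320v - 768 = (-(1/214)v + 510/11449)(-428v^2 + 5336v - 16608) + ((53792/11449)v - 322752/11449)
  -428v^2 + 5336v - 16608 = (-(1225043/13448)v + 1980677/3362)((53792/11449)v - 322752/11449) + (0)
Last nonzero remainder: (53792/11449)v - 322752/11449. Dividing through by 53792/11449 gives the monic gcd v - 6.
Cancel v - 6 from numerator and denominator to get the reduced form.

(-v^3 - 3v^2 + 26v + 168)/(v^2 - 16v + 64)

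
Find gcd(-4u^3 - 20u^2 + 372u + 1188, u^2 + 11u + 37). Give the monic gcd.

Apply the Euclidean algorithm:
  -4u^3 - 20u^2 + 372u + 1188 = (-4u + 24)(u^2 + 11u + 37) + (256u + 300)
  u^2 + 11u + 37 = ((1/256)u + 629/16384)(256u + 300) + (104377/4096)
  256u + 300 = ((1048576/104377)u + 1228800/104377)(104377/4096) + (0)
The last nonzero remainder is the constant 104377/4096, so the polynomials are coprime and gcd = 1.

1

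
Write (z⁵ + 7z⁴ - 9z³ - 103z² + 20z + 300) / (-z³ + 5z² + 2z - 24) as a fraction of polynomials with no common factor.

By polynomial division,
  z⁵ + 7z⁴ - 9z³ - 103z² + 20z + 300 = (-z² - 12z - 53)(-z³ + 5z² + 2z - 24) + (162z² - 162z - 972)
  -z³ + 5z² + 2z - 24 = (-(1/162)z + 2/81)(162z² - 162z - 972) + (0)
Last nonzero remainder: 162z² - 162z - 972. Dividing through by 162 gives the monic gcd z² - z - 6.
Cancel z² - z - 6 from numerator and denominator to get the reduced form.

(-z³ - 8z² - 5z + 50)/(z - 4)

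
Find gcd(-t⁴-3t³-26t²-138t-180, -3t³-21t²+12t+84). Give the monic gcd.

Apply the Euclidean algorithm:
  -t⁴-3t³-26t²-138t-180 = ((1/3)t-4/3)(-3t³-21t²+12t+84) + (-58t²-150t-68)
  -3t³-21t²+12t+84 = ((3/58)t+192/841)(-58t²-150t-68) + ((41850/841)t+83700/841)
  -58t²-150t-68 = (-(24389/20925)t-14297/20925)((41850/841)t+83700/841) + (0)
Last nonzero remainder: (41850/841)t+83700/841. Dividing through by 41850/841 gives the monic gcd t+2.

t+2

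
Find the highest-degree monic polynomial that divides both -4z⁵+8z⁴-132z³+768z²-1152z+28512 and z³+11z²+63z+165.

z²+6z+33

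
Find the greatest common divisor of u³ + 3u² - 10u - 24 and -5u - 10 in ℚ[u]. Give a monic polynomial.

Apply the Euclidean algorithm:
  u³ + 3u² - 10u - 24 = (-(1/5)u² - (1/5)u + 12/5)(-5u - 10) + (0)
Last nonzero remainder: -5u - 10. Dividing through by -5 gives the monic gcd u + 2.

u + 2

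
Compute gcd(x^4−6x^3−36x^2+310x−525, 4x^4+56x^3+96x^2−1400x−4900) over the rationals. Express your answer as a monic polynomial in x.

x^2+2x−35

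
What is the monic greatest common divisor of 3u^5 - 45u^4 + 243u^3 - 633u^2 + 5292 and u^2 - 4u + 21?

u^2 - 4u + 21

Apply the Euclidean algorithm:
  3u^5 - 45u^4 + 243u^3 - 633u^2 + 5292 = (3u^3 - 33u^2 + 48u + 252)(u^2 - 4u + 21) + (0)
The last nonzero remainder u^2 - 4u + 21 is already monic.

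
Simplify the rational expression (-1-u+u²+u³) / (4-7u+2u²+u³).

(1+2u+u²)/(-4+3u+u²)

By polynomial division,
  u³+u²-u-1 = (u³+2u²-7u+4) + (-u²+6u-5)
  u³+2u²-7u+4 = (-u-8)(-u²+6u-5) + (36u-36)
  -u²+6u-5 = (-(1/36)u+5/36)(36u-36) + (0)
Last nonzero remainder: 36u-36. Dividing through by 36 gives the monic gcd u-1.
Cancel u-1 from numerator and denominator to get the reduced form.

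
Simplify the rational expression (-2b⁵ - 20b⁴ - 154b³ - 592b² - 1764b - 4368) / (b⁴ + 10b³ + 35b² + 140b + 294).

Repeated division with remainder:
  -2b⁵ - 20b⁴ - 154b³ - 592b² - 1764b - 4368 = (-2b)(b⁴ + 10b³ + 35b² + 140b + 294) + (-84b³ - 312b² - 1176b - 4368)
  b⁴ + 10b³ + 35b² + 140b + 294 = (-(1/84)b - 11/147)(-84b³ - 312b² - 1176b - 4368) + (-(115/49)b² - 230/7)
  -84b³ - 312b² - 1176b - 4368 = ((4116/115)b + 15288/115)(-(115/49)b² - 230/7) + (0)
Last nonzero remainder: -(115/49)b² - 230/7. Dividing through by -115/49 gives the monic gcd b² + 14.
Cancel b² + 14 from numerator and denominator to get the reduced form.

(-2b³ - 20b² - 126b - 312)/(b² + 10b + 21)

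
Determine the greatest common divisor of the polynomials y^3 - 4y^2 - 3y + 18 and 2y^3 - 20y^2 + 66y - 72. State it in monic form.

Euclidean algorithm in ℚ[y]:
  y^3 - 4y^2 - 3y + 18 = (1/2)(2y^3 - 20y^2 + 66y - 72) + (6y^2 - 36y + 54)
  2y^3 - 20y^2 + 66y - 72 = ((1/3)y - 4/3)(6y^2 - 36y + 54) + (0)
Last nonzero remainder: 6y^2 - 36y + 54. Dividing through by 6 gives the monic gcd y^2 - 6y + 9.

y^2 - 6y + 9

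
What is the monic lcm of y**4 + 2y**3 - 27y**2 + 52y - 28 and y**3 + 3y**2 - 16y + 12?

Repeated division with remainder:
  y**4 + 2y**3 - 27y**2 + 52y - 28 = (y - 1)(y**3 + 3y**2 - 16y + 12) + (-8y**2 + 24y - 16)
  y**3 + 3y**2 - 16y + 12 = (-(1/8)y - 3/4)(-8y**2 + 24y - 16) + (0)
Last nonzero remainder: -8y**2 + 24y - 16. Dividing through by -8 gives the monic gcd y**2 - 3y + 2.
Then lcm(f, g) = f·g / gcd(f, g); expanding and making the result monic gives the answer.

y**5 + 8y**4 - 15y**3 - 110y**2 + 284y - 168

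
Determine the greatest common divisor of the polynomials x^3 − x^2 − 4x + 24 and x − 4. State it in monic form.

1

Euclidean algorithm in ℚ[x]:
  x^3 − x^2 − 4x + 24 = (x^2 + 3x + 8)(x − 4) + (56)
  x − 4 = ((1/56)x − 1/14)(56) + (0)
The last nonzero remainder is the constant 56, so the polynomials are coprime and gcd = 1.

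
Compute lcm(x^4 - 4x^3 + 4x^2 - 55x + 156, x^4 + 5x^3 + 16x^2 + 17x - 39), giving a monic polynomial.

x^6 - 2x^5 - 7x^4 - 35x^3 + 34x^2 + 477x - 468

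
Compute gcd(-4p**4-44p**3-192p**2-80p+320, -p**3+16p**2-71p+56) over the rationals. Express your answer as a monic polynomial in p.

p-1

Repeated division with remainder:
  -4p**4-44p**3-192p**2-80p+320 = (4p+108)(-p**3+16p**2-71p+56) + (-1636p**2+7364p-5728)
  -p**3+16p**2-71p+56 = ((1/1636)p-4703/669124)(-1636p**2+7364p-5728) + (-(2633040/167281)p+2633040/167281)
  -1636p**2+7364p-5728 = ((68417929/658260)p-59886598/164565)(-(2633040/167281)p+2633040/167281) + (0)
Last nonzero remainder: -(2633040/167281)p+2633040/167281. Dividing through by -2633040/167281 gives the monic gcd p-1.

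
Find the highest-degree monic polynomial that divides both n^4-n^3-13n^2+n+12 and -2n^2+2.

n^2-1

Euclidean algorithm in ℚ[n]:
  n^4-n^3-13n^2+n+12 = (-(1/2)n^2+(1/2)n+6)(-2n^2+2) + (0)
Last nonzero remainder: -2n^2+2. Dividing through by -2 gives the monic gcd n^2-1.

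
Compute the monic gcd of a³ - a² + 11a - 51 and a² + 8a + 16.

1

Euclidean algorithm in ℚ[a]:
  a³ - a² + 11a - 51 = (a - 9)(a² + 8a + 16) + (67a + 93)
  a² + 8a + 16 = ((1/67)a + 443/4489)(67a + 93) + (30625/4489)
  67a + 93 = ((300763/30625)a + 417477/30625)(30625/4489) + (0)
The last nonzero remainder is the constant 30625/4489, so the polynomials are coprime and gcd = 1.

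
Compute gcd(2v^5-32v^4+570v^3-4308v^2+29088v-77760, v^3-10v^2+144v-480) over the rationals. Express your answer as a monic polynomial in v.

v^3-10v^2+144v-480

By polynomial division,
  2v^5-32v^4+570v^3-4308v^2+29088v-77760 = (2v^2-12v+162)(v^3-10v^2+144v-480) + (0)
The last nonzero remainder v^3-10v^2+144v-480 is already monic.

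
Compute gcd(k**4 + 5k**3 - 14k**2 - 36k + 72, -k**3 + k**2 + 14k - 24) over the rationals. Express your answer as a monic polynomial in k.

k - 2

Euclidean algorithm in ℚ[k]:
  k**4 + 5k**3 - 14k**2 - 36k + 72 = (-k - 6)(-k**3 + k**2 + 14k - 24) + (6k**2 + 24k - 72)
  -k**3 + k**2 + 14k - 24 = (-(1/6)k + 5/6)(6k**2 + 24k - 72) + (-18k + 36)
  6k**2 + 24k - 72 = (-(1/3)k - 2)(-18k + 36) + (0)
Last nonzero remainder: -18k + 36. Dividing through by -18 gives the monic gcd k - 2.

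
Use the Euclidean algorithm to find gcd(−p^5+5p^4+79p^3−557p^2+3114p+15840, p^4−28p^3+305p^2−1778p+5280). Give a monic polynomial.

By polynomial division,
  −p^5+5p^4+79p^3−557p^2+3114p+15840 = (−p−23)(p^4−28p^3+305p^2−1778p+5280) + (−260p^3+4680p^2−32500p+137280)
  p^4−28p^3+305p^2−1778p+5280 = (−(1/260)p+1/26)(−260p^3+4680p^2−32500p+137280) + (0)
Last nonzero remainder: −260p^3+4680p^2−32500p+137280. Dividing through by −260 gives the monic gcd p^3−18p^2+125p−528.

p^3−18p^2+125p−528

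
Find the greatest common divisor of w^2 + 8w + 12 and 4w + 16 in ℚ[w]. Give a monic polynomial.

Apply the Euclidean algorithm:
  w^2 + 8w + 12 = ((1/4)w + 1)(4w + 16) + (-4)
  4w + 16 = (-w - 4)(-4) + (0)
The last nonzero remainder is the constant -4, so the polynomials are coprime and gcd = 1.

1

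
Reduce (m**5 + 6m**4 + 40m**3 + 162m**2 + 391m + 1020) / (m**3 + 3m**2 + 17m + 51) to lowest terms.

Euclidean algorithm in ℚ[m]:
  m**5 + 6m**4 + 40m**3 + 162m**2 + 391m + 1020 = (m**2 + 3m + 14)(m**3 + 3m**2 + 17m + 51) + (18m**2 + 306)
  m**3 + 3m**2 + 17m + 51 = ((1/18)m + 1/6)(18m**2 + 306) + (0)
Last nonzero remainder: 18m**2 + 306. Dividing through by 18 gives the monic gcd m**2 + 17.
Cancel m**2 + 17 from numerator and denominator to get the reduced form.

(m**3 + 6m**2 + 23m + 60)/(m + 3)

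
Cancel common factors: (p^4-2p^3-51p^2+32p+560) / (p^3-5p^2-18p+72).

Apply the Euclidean algorithm:
  p^4-2p^3-51p^2+32p+560 = (p+3)(p^3-5p^2-18p+72) + (-18p^2+14p+344)
  p^3-5p^2-18p+72 = (-(1/18)p+19/81)(-18p^2+14p+344) + (-(176/81)p-704/81)
  -18p^2+14p+344 = ((729/88)p-3483/88)(-(176/81)p-704/81) + (0)
Last nonzero remainder: -(176/81)p-704/81. Dividing through by -176/81 gives the monic gcd p+4.
Cancel p+4 from numerator and denominator to get the reduced form.

(p^3-6p^2-27p+140)/(p^2-9p+18)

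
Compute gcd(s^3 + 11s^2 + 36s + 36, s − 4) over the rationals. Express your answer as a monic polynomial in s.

Repeated division with remainder:
  s^3 + 11s^2 + 36s + 36 = (s^2 + 15s + 96)(s − 4) + (420)
  s − 4 = ((1/420)s − 1/105)(420) + (0)
The last nonzero remainder is the constant 420, so the polynomials are coprime and gcd = 1.

1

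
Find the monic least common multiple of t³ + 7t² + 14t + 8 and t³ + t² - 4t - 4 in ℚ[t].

t⁴ + 5t³ - 20t - 16

By polynomial division,
  t³ + 7t² + 14t + 8 = (t³ + t² - 4t - 4) + (6t² + 18t + 12)
  t³ + t² - 4t - 4 = ((1/6)t - 1/3)(6t² + 18t + 12) + (0)
Last nonzero remainder: 6t² + 18t + 12. Dividing through by 6 gives the monic gcd t² + 3t + 2.
Then lcm(f, g) = f·g / gcd(f, g); expanding and making the result monic gives the answer.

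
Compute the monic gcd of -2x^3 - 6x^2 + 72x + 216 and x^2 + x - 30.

x + 6

Euclidean algorithm in ℚ[x]:
  -2x^3 - 6x^2 + 72x + 216 = (-2x - 4)(x^2 + x - 30) + (16x + 96)
  x^2 + x - 30 = ((1/16)x - 5/16)(16x + 96) + (0)
Last nonzero remainder: 16x + 96. Dividing through by 16 gives the monic gcd x + 6.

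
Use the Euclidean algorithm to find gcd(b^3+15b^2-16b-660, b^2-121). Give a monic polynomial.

b+11

By polynomial division,
  b^3+15b^2-16b-660 = (b+15)(b^2-121) + (105b+1155)
  b^2-121 = ((1/105)b-11/105)(105b+1155) + (0)
Last nonzero remainder: 105b+1155. Dividing through by 105 gives the monic gcd b+11.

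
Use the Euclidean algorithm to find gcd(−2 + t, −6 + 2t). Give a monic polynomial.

Euclidean algorithm in ℚ[t]:
  t − 2 = (1/2)(2t − 6) + (1)
  2t − 6 = (2t − 6)(1) + (0)
The last nonzero remainder is the constant 1, so the polynomials are coprime and gcd = 1.

1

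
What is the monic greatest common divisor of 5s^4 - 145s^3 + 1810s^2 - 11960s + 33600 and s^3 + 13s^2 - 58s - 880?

Repeated division with remainder:
  5s^4 - 145s^3 + 1810s^2 - 11960s + 33600 = (5s - 210)(s^3 + 13s^2 - 58s - 880) + (4830s^2 - 19740s - 151200)
  s^3 + 13s^2 - 58s - 880 = ((1/4830)s + 131/37030)(4830s^2 - 19740s - 151200) + ((22820/529)s - 182560/529)
  4830s^2 - 19740s - 151200 = ((36501/326)s + 71415/163)((22820/529)s - 182560/529) + (0)
Last nonzero remainder: (22820/529)s - 182560/529. Dividing through by 22820/529 gives the monic gcd s - 8.

s - 8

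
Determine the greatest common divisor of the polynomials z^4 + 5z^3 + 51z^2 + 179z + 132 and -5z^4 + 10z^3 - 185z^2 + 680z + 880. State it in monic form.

Repeated division with remainder:
  z^4 + 5z^3 + 51z^2 + 179z + 132 = (-1/5)(-5z^4 + 10z^3 - 185z^2 + 680z + 880) + (7z^3 + 14z^2 + 315z + 308)
  -5z^4 + 10z^3 - 185z^2 + 680z + 880 = (-(5/7)z + 20/7)(7z^3 + 14z^2 + 315z + 308) + (0)
Last nonzero remainder: 7z^3 + 14z^2 + 315z + 308. Dividing through by 7 gives the monic gcd z^3 + 2z^2 + 45z + 44.

z^3 + 2z^2 + 45z + 44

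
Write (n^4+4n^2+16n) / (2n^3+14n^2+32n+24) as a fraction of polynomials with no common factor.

(n^3−2n^2+8n)/(2n^2+10n+12)

By polynomial division,
  n^4+4n^2+16n = ((1/2)n−7/2)(2n^3+14n^2+32n+24) + (37n^2+116n+84)
  2n^3+14n^2+32n+24 = ((2/37)n+286/1369)(37n^2+116n+84) + ((4416/1369)n+8832/1369)
  37n^2+116n+84 = ((50653/4416)n+9583/736)((4416/1369)n+8832/1369) + (0)
Last nonzero remainder: (4416/1369)n+8832/1369. Dividing through by 4416/1369 gives the monic gcd n+2.
Cancel n+2 from numerator and denominator to get the reduced form.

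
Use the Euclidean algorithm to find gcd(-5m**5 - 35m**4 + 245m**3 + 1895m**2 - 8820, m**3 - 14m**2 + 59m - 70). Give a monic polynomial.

m**2 - 9m + 14

Repeated division with remainder:
  -5m**5 - 35m**4 + 245m**3 + 1895m**2 - 8820 = (-5m**2 - 105m - 930)(m**3 - 14m**2 + 59m - 70) + (-5280m**2 + 47520m - 73920)
  m**3 - 14m**2 + 59m - 70 = (-(1/5280)m + 1/1056)(-5280m**2 + 47520m - 73920) + (0)
Last nonzero remainder: -5280m**2 + 47520m - 73920. Dividing through by -5280 gives the monic gcd m**2 - 9m + 14.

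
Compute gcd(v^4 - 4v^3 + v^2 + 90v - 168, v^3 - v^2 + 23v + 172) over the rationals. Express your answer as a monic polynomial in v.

v + 4

Euclidean algorithm in ℚ[v]:
  v^4 - 4v^3 + v^2 + 90v - 168 = (v - 3)(v^3 - v^2 + 23v + 172) + (-25v^2 - 13v + 348)
  v^3 - v^2 + 23v + 172 = (-(1/25)v + 38/625)(-25v^2 - 13v + 348) + ((23569/625)v + 94276/625)
  -25v^2 - 13v + 348 = (-(15625/23569)v + 54375/23569)((23569/625)v + 94276/625) + (0)
Last nonzero remainder: (23569/625)v + 94276/625. Dividing through by 23569/625 gives the monic gcd v + 4.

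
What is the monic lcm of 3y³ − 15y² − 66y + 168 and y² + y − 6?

y⁴ − 2y³ − 37y² − 10y + 168

Euclidean algorithm in ℚ[y]:
  3y³ − 15y² − 66y + 168 = (3y − 18)(y² + y − 6) + (−30y + 60)
  y² + y − 6 = (−(1/30)y − 1/10)(−30y + 60) + (0)
Last nonzero remainder: −30y + 60. Dividing through by −30 gives the monic gcd y − 2.
Then lcm(f, g) = f·g / gcd(f, g); expanding and making the result monic gives the answer.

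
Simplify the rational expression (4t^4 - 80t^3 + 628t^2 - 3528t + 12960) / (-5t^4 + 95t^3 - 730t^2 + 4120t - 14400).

Repeated division with remainder:
  4t^4 - 80t^3 + 628t^2 - 3528t + 12960 = (-4/5)(-5t^4 + 95t^3 - 730t^2 + 4120t - 14400) + (-4t^3 + 44t^2 - 232t + 1440)
  -5t^4 + 95t^3 - 730t^2 + 4120t - 14400 = ((5/4)t - 10)(-4t^3 + 44t^2 - 232t + 1440) + (0)
Last nonzero remainder: -4t^3 + 44t^2 - 232t + 1440. Dividing through by -4 gives the monic gcd t^3 - 11t^2 + 58t - 360.
Cancel t^3 - 11t^2 + 58t - 360 from numerator and denominator to get the reduced form.

(-4t + 36)/(5t - 40)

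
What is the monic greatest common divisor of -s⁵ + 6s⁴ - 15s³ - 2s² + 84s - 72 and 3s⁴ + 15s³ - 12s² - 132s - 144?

s² - s - 6

Apply the Euclidean algorithm:
  -s⁵ + 6s⁴ - 15s³ - 2s² + 84s - 72 = (-(1/3)s + 11/3)(3s⁴ + 15s³ - 12s² - 132s - 144) + (-74s³ - 2s² + 520s + 456)
  3s⁴ + 15s³ - 12s² - 132s - 144 = (-(3/74)s - 276/1369)(-74s³ - 2s² + 520s + 456) + ((11880/1369)s² - (11880/1369)s - 71280/1369)
  -74s³ - 2s² + 520s + 456 = (-(50653/5940)s - 26011/2970)((11880/1369)s² - (11880/1369)s - 71280/1369) + (0)
Last nonzero remainder: (11880/1369)s² - (11880/1369)s - 71280/1369. Dividing through by 11880/1369 gives the monic gcd s² - s - 6.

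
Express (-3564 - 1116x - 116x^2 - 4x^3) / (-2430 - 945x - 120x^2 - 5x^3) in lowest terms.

(44 + 4x)/(30 + 5x)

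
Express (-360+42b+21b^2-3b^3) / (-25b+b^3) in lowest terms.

(72+6b-3b^2)/(5b+b^2)

Euclidean algorithm in ℚ[b]:
  -3b^3+21b^2+42b-360 = (-3)(b^3-25b) + (21b^2-33b-360)
  b^3-25b = ((1/21)b+11/147)(21b^2-33b-360) + (-(264/49)b+1320/49)
  21b^2-33b-360 = (-(343/88)b-147/11)(-(264/49)b+1320/49) + (0)
Last nonzero remainder: -(264/49)b+1320/49. Dividing through by -264/49 gives the monic gcd b-5.
Cancel b-5 from numerator and denominator to get the reduced form.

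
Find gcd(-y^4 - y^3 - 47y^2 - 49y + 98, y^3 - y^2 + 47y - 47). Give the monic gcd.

Repeated division with remainder:
  -y^4 - y^3 - 47y^2 - 49y + 98 = (-y - 2)(y^3 - y^2 + 47y - 47) + (-2y^2 - 2y + 4)
  y^3 - y^2 + 47y - 47 = (-(1/2)y + 1)(-2y^2 - 2y + 4) + (51y - 51)
  -2y^2 - 2y + 4 = (-(2/51)y - 4/51)(51y - 51) + (0)
Last nonzero remainder: 51y - 51. Dividing through by 51 gives the monic gcd y - 1.

y - 1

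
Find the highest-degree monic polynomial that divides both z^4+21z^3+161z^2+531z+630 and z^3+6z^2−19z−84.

z^2+10z+21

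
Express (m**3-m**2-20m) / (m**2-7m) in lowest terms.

(m**2-m-20)/(m-7)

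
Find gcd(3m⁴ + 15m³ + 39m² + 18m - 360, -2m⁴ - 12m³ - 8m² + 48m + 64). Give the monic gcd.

m² + 2m - 8

Repeated division with remainder:
  3m⁴ + 15m³ + 39m² + 18m - 360 = (-3/2)(-2m⁴ - 12m³ - 8m² + 48m + 64) + (-3m³ + 27m² + 90m - 264)
  -2m⁴ - 12m³ - 8m² + 48m + 64 = ((2/3)m + 10)(-3m³ + 27m² + 90m - 264) + (-338m² - 676m + 2704)
  -3m³ + 27m² + 90m - 264 = ((3/338)m - 33/338)(-338m² - 676m + 2704) + (0)
Last nonzero remainder: -338m² - 676m + 2704. Dividing through by -338 gives the monic gcd m² + 2m - 8.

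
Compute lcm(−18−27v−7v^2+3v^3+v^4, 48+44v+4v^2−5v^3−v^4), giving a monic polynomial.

Apply the Euclidean algorithm:
  v^4+3v^3−7v^2−27v−18 = (−1)(−v^4−5v^3+4v^2+44v+48) + (−2v^3−3v^2+17v+30)
  −v^4−5v^3+4v^2+44v+48 = ((1/2)v+7/4)(−2v^3−3v^2+17v+30) + ((3/4)v^2−(3/4)v−9/2)
  −2v^3−3v^2+17v+30 = (−(8/3)v−20/3)((3/4)v^2−(3/4)v−9/2) + (0)
Last nonzero remainder: (3/4)v^2−(3/4)v−9/2. Dividing through by 3/4 gives the monic gcd v^2−v−6.
Then lcm(f, g) = f·g / gcd(f, g); expanding and making the result monic gives the answer.

−144−324v−236v^2−45v^3+19v^4+9v^5+v^6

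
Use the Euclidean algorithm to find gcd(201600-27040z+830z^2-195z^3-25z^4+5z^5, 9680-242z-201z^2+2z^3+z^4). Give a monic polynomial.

Apply the Euclidean algorithm:
  5z^5-25z^4-195z^3+830z^2-27040z+201600 = (5z-35)(z^4+2z^3-201z^2-242z+9680) + (880z^3-4995z^2-83910z+540400)
  z^4+2z^3-201z^2-242z+9680 = ((1/880)z+1351/154880)(880z^3-4995z^2-83910z+540400) + (-(1922895/30976)z^2-(1922895/15488)z+9614475/1936)
  880z^3-4995z^2-83910z+540400 = (-(5451776/384579)z+41848576/384579)(-(1922895/30976)z^2-(1922895/15488)z+9614475/1936) + (0)
Last nonzero remainder: -(1922895/30976)z^2-(1922895/15488)z+9614475/1936. Dividing through by -1922895/30976 gives the monic gcd z^2+2z-80.

-80+2z+z^2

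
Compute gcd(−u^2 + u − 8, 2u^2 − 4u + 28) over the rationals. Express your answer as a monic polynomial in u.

Euclidean algorithm in ℚ[u]:
  −u^2 + u − 8 = (−1/2)(2u^2 − 4u + 28) + (−u + 6)
  2u^2 − 4u + 28 = (−2u − 8)(−u + 6) + (76)
  −u + 6 = (−(1/76)u + 3/38)(76) + (0)
The last nonzero remainder is the constant 76, so the polynomials are coprime and gcd = 1.

1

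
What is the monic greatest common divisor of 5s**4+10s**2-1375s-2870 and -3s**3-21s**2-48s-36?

By polynomial division,
  5s**4+10s**2-1375s-2870 = (-(5/3)s+35/3)(-3s**3-21s**2-48s-36) + (175s**2-875s-2450)
  -3s**3-21s**2-48s-36 = (-(3/175)s-36/175)(175s**2-875s-2450) + (-270s-540)
  175s**2-875s-2450 = (-(35/54)s+245/54)(-270s-540) + (0)
Last nonzero remainder: -270s-540. Dividing through by -270 gives the monic gcd s+2.

s+2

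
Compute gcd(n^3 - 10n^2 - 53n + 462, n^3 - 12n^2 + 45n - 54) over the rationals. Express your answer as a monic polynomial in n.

n - 6

Repeated division with remainder:
  n^3 - 10n^2 - 53n + 462 = (n^3 - 12n^2 + 45n - 54) + (2n^2 - 98n + 516)
  n^3 - 12n^2 + 45n - 54 = ((1/2)n + 37/2)(2n^2 - 98n + 516) + (1600n - 9600)
  2n^2 - 98n + 516 = ((1/800)n - 43/800)(1600n - 9600) + (0)
Last nonzero remainder: 1600n - 9600. Dividing through by 1600 gives the monic gcd n - 6.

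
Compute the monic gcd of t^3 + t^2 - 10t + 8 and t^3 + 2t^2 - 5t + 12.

t + 4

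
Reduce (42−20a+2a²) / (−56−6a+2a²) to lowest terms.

(−3+a)/(4+a)

Euclidean algorithm in ℚ[a]:
  2a²−20a+42 = (2a²−6a−56) + (−14a+98)
  2a²−6a−56 = (−(1/7)a−4/7)(−14a+98) + (0)
Last nonzero remainder: −14a+98. Dividing through by −14 gives the monic gcd a−7.
Cancel a−7 from numerator and denominator to get the reduced form.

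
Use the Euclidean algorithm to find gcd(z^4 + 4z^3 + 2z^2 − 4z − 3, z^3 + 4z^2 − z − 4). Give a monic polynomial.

z^2 − 1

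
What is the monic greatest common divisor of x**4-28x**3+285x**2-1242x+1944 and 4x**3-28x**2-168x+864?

x**2-13x+36

Apply the Euclidean algorithm:
  x**4-28x**3+285x**2-1242x+1944 = ((1/4)x-21/4)(4x**3-28x**2-168x+864) + (180x**2-2340x+6480)
  4x**3-28x**2-168x+864 = ((1/45)x+2/15)(180x**2-2340x+6480) + (0)
Last nonzero remainder: 180x**2-2340x+6480. Dividing through by 180 gives the monic gcd x**2-13x+36.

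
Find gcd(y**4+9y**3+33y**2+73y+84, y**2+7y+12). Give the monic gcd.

y**2+7y+12

Repeated division with remainder:
  y**4+9y**3+33y**2+73y+84 = (y**2+2y+7)(y**2+7y+12) + (0)
The last nonzero remainder y**2+7y+12 is already monic.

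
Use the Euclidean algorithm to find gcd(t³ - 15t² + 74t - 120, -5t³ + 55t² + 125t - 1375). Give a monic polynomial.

Apply the Euclidean algorithm:
  t³ - 15t² + 74t - 120 = (-1/5)(-5t³ + 55t² + 125t - 1375) + (-4t² + 99t - 395)
  -5t³ + 55t² + 125t - 1375 = ((5/4)t + 275/16)(-4t² + 99t - 395) + (-(17325/16)t + 86625/16)
  -4t² + 99t - 395 = ((64/17325)t - 1264/17325)(-(17325/16)t + 86625/16) + (0)
Last nonzero remainder: -(17325/16)t + 86625/16. Dividing through by -17325/16 gives the monic gcd t - 5.

t - 5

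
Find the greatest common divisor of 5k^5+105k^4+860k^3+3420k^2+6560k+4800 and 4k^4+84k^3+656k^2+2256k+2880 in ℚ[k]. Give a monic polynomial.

k^3+15k^2+74k+120

Repeated division with remainder:
  5k^5+105k^4+860k^3+3420k^2+6560k+4800 = ((5/4)k)(4k^4+84k^3+656k^2+2256k+2880) + (40k^3+600k^2+2960k+4800)
  4k^4+84k^3+656k^2+2256k+2880 = ((1/10)k+3/5)(40k^3+600k^2+2960k+4800) + (0)
Last nonzero remainder: 40k^3+600k^2+2960k+4800. Dividing through by 40 gives the monic gcd k^3+15k^2+74k+120.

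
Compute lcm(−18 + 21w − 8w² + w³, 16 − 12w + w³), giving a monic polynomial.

144 − 204w + 88w² − 3w³ − 6w⁴ + w⁵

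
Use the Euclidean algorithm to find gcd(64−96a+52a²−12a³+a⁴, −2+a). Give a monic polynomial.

Apply the Euclidean algorithm:
  a⁴−12a³+52a²−96a+64 = (a³−10a²+32a−32)(a−2) + (0)
The last nonzero remainder a−2 is already monic.

−2+a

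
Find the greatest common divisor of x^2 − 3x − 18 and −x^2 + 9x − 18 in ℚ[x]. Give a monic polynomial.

x − 6

Repeated division with remainder:
  x^2 − 3x − 18 = (−1)(−x^2 + 9x − 18) + (6x − 36)
  −x^2 + 9x − 18 = (−(1/6)x + 1/2)(6x − 36) + (0)
Last nonzero remainder: 6x − 36. Dividing through by 6 gives the monic gcd x − 6.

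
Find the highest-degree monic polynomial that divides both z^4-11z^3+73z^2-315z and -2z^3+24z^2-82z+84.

Repeated division with remainder:
  z^4-11z^3+73z^2-315z = (-(1/2)z-1/2)(-2z^3+24z^2-82z+84) + (44z^2-314z+42)
  -2z^3+24z^2-82z+84 = (-(1/22)z+107/484)(44z^2-314z+42) + (-(2583/242)z+18081/242)
  44z^2-314z+42 = (-(10648/2583)z+484/861)(-(2583/242)z+18081/242) + (0)
Last nonzero remainder: -(2583/242)z+18081/242. Dividing through by -2583/242 gives the monic gcd z-7.

z-7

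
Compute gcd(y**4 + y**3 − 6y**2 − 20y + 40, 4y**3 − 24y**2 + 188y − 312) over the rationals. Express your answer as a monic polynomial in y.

Repeated division with remainder:
  y**4 + y**3 − 6y**2 − 20y + 40 = ((1/4)y + 7/4)(4y**3 − 24y**2 + 188y − 312) + (−11y**2 − 271y + 586)
  4y**3 − 24y**2 + 188y − 312 = (−(4/11)y + 1348/121)(−11y**2 − 271y + 586) + ((413840/121)y − 827680/121)
  −11y**2 − 271y + 586 = (−(1331/413840)y − 35453/413840)((413840/121)y − 827680/121) + (0)
Last nonzero remainder: (413840/121)y − 827680/121. Dividing through by 413840/121 gives the monic gcd y − 2.

y − 2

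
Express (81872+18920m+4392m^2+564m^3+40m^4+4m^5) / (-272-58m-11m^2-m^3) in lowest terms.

Repeated division with remainder:
  4m^5+40m^4+564m^3+4392m^2+18920m+81872 = (-4m^2+4m-376)(-m^3-11m^2-58m-272) + (-600m^2-1800m-20400)
  -m^3-11m^2-58m-272 = ((1/600)m+1/75)(-600m^2-1800m-20400) + (0)
Last nonzero remainder: -600m^2-1800m-20400. Dividing through by -600 gives the monic gcd m^2+3m+34.
Cancel m^2+3m+34 from numerator and denominator to get the reduced form.

(-2408-344m-28m^2-4m^3)/(8+m)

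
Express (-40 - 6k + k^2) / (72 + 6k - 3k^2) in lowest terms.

Apply the Euclidean algorithm:
  k^2 - 6k - 40 = (-1/3)(-3k^2 + 6k + 72) + (-4k - 16)
  -3k^2 + 6k + 72 = ((3/4)k - 9/2)(-4k - 16) + (0)
Last nonzero remainder: -4k - 16. Dividing through by -4 gives the monic gcd k + 4.
Cancel k + 4 from numerator and denominator to get the reduced form.

(10 - k)/(-18 + 3k)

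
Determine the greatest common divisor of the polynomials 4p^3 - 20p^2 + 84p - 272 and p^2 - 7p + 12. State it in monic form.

Repeated division with remainder:
  4p^3 - 20p^2 + 84p - 272 = (4p + 8)(p^2 - 7p + 12) + (92p - 368)
  p^2 - 7p + 12 = ((1/92)p - 3/92)(92p - 368) + (0)
Last nonzero remainder: 92p - 368. Dividing through by 92 gives the monic gcd p - 4.

p - 4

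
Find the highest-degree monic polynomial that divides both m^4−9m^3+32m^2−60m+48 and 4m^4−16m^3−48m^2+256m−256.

Apply the Euclidean algorithm:
  m^4−9m^3+32m^2−60m+48 = (1/4)(4m^4−16m^3−48m^2+256m−256) + (−5m^3+44m^2−124m+112)
  4m^4−16m^3−48m^2+256m−256 = (−(4/5)m−96/25)(−5m^3+44m^2−124m+112) + ((544/25)m^2−(3264/25)m+4352/25)
  −5m^3+44m^2−124m+112 = (−(125/544)m+175/272)((544/25)m^2−(3264/25)m+4352/25) + (0)
Last nonzero remainder: (544/25)m^2−(3264/25)m+4352/25. Dividing through by 544/25 gives the monic gcd m^2−6m+8.

m^2−6m+8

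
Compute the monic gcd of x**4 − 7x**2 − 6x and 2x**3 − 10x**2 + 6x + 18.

Apply the Euclidean algorithm:
  x**4 − 7x**2 − 6x = ((1/2)x + 5/2)(2x**3 − 10x**2 + 6x + 18) + (15x**2 − 30x − 45)
  2x**3 − 10x**2 + 6x + 18 = ((2/15)x − 2/5)(15x**2 − 30x − 45) + (0)
Last nonzero remainder: 15x**2 − 30x − 45. Dividing through by 15 gives the monic gcd x**2 − 2x − 3.

x**2 − 2x − 3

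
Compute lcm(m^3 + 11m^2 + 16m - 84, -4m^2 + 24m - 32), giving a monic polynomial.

Apply the Euclidean algorithm:
  m^3 + 11m^2 + 16m - 84 = (-(1/4)m - 17/4)(-4m^2 + 24m - 32) + (110m - 220)
  -4m^2 + 24m - 32 = (-(2/55)m + 8/55)(110m - 220) + (0)
Last nonzero remainder: 110m - 220. Dividing through by 110 gives the monic gcd m - 2.
Then lcm(f, g) = f·g / gcd(f, g); expanding and making the result monic gives the answer.

m^4 + 7m^3 - 28m^2 - 148m + 336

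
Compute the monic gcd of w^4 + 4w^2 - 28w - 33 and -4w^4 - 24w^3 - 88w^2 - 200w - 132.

w^3 + 3w^2 + 13w + 11

Repeated division with remainder:
  w^4 + 4w^2 - 28w - 33 = (-1/4)(-4w^4 - 24w^3 - 88w^2 - 200w - 132) + (-6w^3 - 18w^2 - 78w - 66)
  -4w^4 - 24w^3 - 88w^2 - 200w - 132 = ((2/3)w + 2)(-6w^3 - 18w^2 - 78w - 66) + (0)
Last nonzero remainder: -6w^3 - 18w^2 - 78w - 66. Dividing through by -6 gives the monic gcd w^3 + 3w^2 + 13w + 11.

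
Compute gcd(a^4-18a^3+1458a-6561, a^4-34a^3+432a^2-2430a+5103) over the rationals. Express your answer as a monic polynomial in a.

By polynomial division,
  a^4-18a^3+1458a-6561 = (a^4-34a^3+432a^2-2430a+5103) + (16a^3-432a^2+3888a-11664)
  a^4-34a^3+432a^2-2430a+5103 = ((1/16)a-7/16)(16a^3-432a^2+3888a-11664) + (0)
Last nonzero remainder: 16a^3-432a^2+3888a-11664. Dividing through by 16 gives the monic gcd a^3-27a^2+243a-729.

a^3-27a^2+243a-729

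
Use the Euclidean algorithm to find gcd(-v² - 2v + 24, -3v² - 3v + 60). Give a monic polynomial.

v - 4

Repeated division with remainder:
  -v² - 2v + 24 = (1/3)(-3v² - 3v + 60) + (-v + 4)
  -3v² - 3v + 60 = (3v + 15)(-v + 4) + (0)
Last nonzero remainder: -v + 4. Dividing through by -1 gives the monic gcd v - 4.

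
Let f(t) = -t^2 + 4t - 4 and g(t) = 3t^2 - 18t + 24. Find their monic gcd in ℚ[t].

t - 2

Apply the Euclidean algorithm:
  -t^2 + 4t - 4 = (-1/3)(3t^2 - 18t + 24) + (-2t + 4)
  3t^2 - 18t + 24 = (-(3/2)t + 6)(-2t + 4) + (0)
Last nonzero remainder: -2t + 4. Dividing through by -2 gives the monic gcd t - 2.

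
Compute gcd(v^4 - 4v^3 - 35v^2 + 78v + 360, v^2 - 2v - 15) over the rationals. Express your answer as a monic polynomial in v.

By polynomial division,
  v^4 - 4v^3 - 35v^2 + 78v + 360 = (v^2 - 2v - 24)(v^2 - 2v - 15) + (0)
The last nonzero remainder v^2 - 2v - 15 is already monic.

v^2 - 2v - 15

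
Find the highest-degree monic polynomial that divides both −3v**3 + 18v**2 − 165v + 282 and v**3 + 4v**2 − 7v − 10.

v − 2

By polynomial division,
  −3v**3 + 18v**2 − 165v + 282 = (−3)(v**3 + 4v**2 − 7v − 10) + (30v**2 − 186v + 252)
  v**3 + 4v**2 − 7v − 10 = ((1/30)v + 17/50)(30v**2 − 186v + 252) + ((1196/25)v − 2392/25)
  30v**2 − 186v + 252 = ((375/598)v − 1575/598)((1196/25)v − 2392/25) + (0)
Last nonzero remainder: (1196/25)v − 2392/25. Dividing through by 1196/25 gives the monic gcd v − 2.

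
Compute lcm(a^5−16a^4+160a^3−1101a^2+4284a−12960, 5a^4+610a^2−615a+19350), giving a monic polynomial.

Apply the Euclidean algorithm:
  a^5−16a^4+160a^3−1101a^2+4284a−12960 = ((1/5)a−16/5)(5a^4+610a^2−615a+19350) + (38a^3+974a^2−1554a+48960)
  5a^4+610a^2−615a+19350 = ((5/38)a−2435/722)(38a^3+974a^2−1554a+48960) + ((1479870/361)a^2−(4439610/361)a+66594150/361)
  38a^3+974a^2−1554a+48960 = ((6859/739935)a+196384/739935)((1479870/361)a^2−(4439610/361)a+66594150/361) + (0)
Last nonzero remainder: (1479870/361)a^2−(4439610/361)a+66594150/361. Dividing through by 1479870/361 gives the monic gcd a^2−3a+45.
Then lcm(f, g) = f·g / gcd(f, g); expanding and making the result monic gives the answer.

a^7−13a^6+198a^5−1997a^4+14741a^3−94794a^2+329544a−1114560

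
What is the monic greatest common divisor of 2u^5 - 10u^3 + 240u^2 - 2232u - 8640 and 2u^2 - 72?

Repeated division with remainder:
  2u^5 - 10u^3 + 240u^2 - 2232u - 8640 = (u^3 + 31u + 120)(2u^2 - 72) + (0)
Last nonzero remainder: 2u^2 - 72. Dividing through by 2 gives the monic gcd u^2 - 36.

u^2 - 36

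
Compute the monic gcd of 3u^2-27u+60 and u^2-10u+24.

By polynomial division,
  3u^2-27u+60 = (3)(u^2-10u+24) + (3u-12)
  u^2-10u+24 = ((1/3)u-2)(3u-12) + (0)
Last nonzero remainder: 3u-12. Dividing through by 3 gives the monic gcd u-4.

u-4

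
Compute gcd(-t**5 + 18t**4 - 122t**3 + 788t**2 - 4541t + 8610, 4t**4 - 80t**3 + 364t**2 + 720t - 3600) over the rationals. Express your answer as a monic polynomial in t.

t**2 - 13t + 30

Apply the Euclidean algorithm:
  -t**5 + 18t**4 - 122t**3 + 788t**2 - 4541t + 8610 = (-(1/4)t - 1/2)(4t**4 - 80t**3 + 364t**2 + 720t - 3600) + (-71t**3 + 1150t**2 - 5081t + 6810)
  4t**4 - 80t**3 + 364t**2 + 720t - 3600 = (-(4/71)t + 1080/5041)(-71t**3 + 1150t**2 - 5081t + 6810) + (-(850080/5041)t**2 + (11051040/5041)t - 25502400/5041)
  -71t**3 + 1150t**2 - 5081t + 6810 = ((357911/850080)t - 1144307/850080)(-(850080/5041)t**2 + (11051040/5041)t - 25502400/5041) + (0)
Last nonzero remainder: -(850080/5041)t**2 + (11051040/5041)t - 25502400/5041. Dividing through by -850080/5041 gives the monic gcd t**2 - 13t + 30.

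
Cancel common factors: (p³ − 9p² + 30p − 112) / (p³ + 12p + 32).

By polynomial division,
  p³ − 9p² + 30p − 112 = (p³ + 12p + 32) + (−9p² + 18p − 144)
  p³ + 12p + 32 = (−(1/9)p − 2/9)(−9p² + 18p − 144) + (0)
Last nonzero remainder: −9p² + 18p − 144. Dividing through by −9 gives the monic gcd p² − 2p + 16.
Cancel p² − 2p + 16 from numerator and denominator to get the reduced form.

(p − 7)/(p + 2)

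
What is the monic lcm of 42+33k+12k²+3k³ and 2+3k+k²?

14+25k+15k²+5k³+k⁴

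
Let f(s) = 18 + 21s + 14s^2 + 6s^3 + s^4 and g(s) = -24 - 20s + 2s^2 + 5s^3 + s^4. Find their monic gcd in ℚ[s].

By polynomial division,
  s^4 + 6s^3 + 14s^2 + 21s + 18 = (s^4 + 5s^3 + 2s^2 - 20s - 24) + (s^3 + 12s^2 + 41s + 42)
  s^4 + 5s^3 + 2s^2 - 20s - 24 = (s - 7)(s^3 + 12s^2 + 41s + 42) + (45s^2 + 225s + 270)
  s^3 + 12s^2 + 41s + 42 = ((1/45)s + 7/45)(45s^2 + 225s + 270) + (0)
Last nonzero remainder: 45s^2 + 225s + 270. Dividing through by 45 gives the monic gcd s^2 + 5s + 6.

6 + 5s + s^2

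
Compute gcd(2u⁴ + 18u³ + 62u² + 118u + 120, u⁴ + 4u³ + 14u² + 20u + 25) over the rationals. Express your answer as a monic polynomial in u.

u² + 2u + 5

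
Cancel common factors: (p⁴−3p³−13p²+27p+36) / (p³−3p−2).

(p³−4p²−9p+36)/(p²−p−2)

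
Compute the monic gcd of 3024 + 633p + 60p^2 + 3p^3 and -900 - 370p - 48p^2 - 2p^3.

9 + p

By polynomial division,
  3p^3 + 60p^2 + 633p + 3024 = (-3/2)(-2p^3 - 48p^2 - 370p - 900) + (-12p^2 + 78p + 1674)
  -2p^3 - 48p^2 - 370p - 900 = ((1/6)p + 61/12)(-12p^2 + 78p + 1674) + (-(2091/2)p - 18819/2)
  -12p^2 + 78p + 1674 = ((8/697)p - 124/697)(-(2091/2)p - 18819/2) + (0)
Last nonzero remainder: -(2091/2)p - 18819/2. Dividing through by -2091/2 gives the monic gcd p + 9.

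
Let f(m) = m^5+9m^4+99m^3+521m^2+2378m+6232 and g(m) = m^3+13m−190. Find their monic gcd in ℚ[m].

By polynomial division,
  m^5+9m^4+99m^3+521m^2+2378m+6232 = (m^2+9m+86)(m^3+13m−190) + (594m^2+2970m+22572)
  m^3+13m−190 = ((1/594)m−5/594)(594m^2+2970m+22572) + (0)
Last nonzero remainder: 594m^2+2970m+22572. Dividing through by 594 gives the monic gcd m^2+5m+38.

m^2+5m+38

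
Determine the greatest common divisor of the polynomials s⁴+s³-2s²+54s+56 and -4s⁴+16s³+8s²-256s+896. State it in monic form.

Apply the Euclidean algorithm:
  s⁴+s³-2s²+54s+56 = (-1/4)(-4s⁴+16s³+8s²-256s+896) + (5s³-10s+280)
  -4s⁴+16s³+8s²-256s+896 = (-(4/5)s+16/5)(5s³-10s+280) + (0)
Last nonzero remainder: 5s³-10s+280. Dividing through by 5 gives the monic gcd s³-2s+56.

s³-2s+56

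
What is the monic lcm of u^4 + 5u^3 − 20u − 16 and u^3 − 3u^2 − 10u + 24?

u^6 + 4u^5 − 17u^4 − 80u^3 + 4u^2 + 256u + 192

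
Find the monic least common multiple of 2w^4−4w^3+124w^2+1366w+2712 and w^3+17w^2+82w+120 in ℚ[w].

Apply the Euclidean algorithm:
  2w^4−4w^3+124w^2+1366w+2712 = (2w−38)(w^3+17w^2+82w+120) + (606w^2+4242w+7272)
  w^3+17w^2+82w+120 = ((1/606)w+5/303)(606w^2+4242w+7272) + (0)
Last nonzero remainder: 606w^2+4242w+7272. Dividing through by 606 gives the monic gcd w^2+7w+12.
Then lcm(f, g) = f·g / gcd(f, g); expanding and making the result monic gives the answer.

w^5+8w^4+42w^3+1303w^2+8186w+13560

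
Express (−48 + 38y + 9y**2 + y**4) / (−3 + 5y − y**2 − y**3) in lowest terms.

(−16 + 2y − y**2)/(−1 + y)

By polynomial division,
  y**4 + 9y**2 + 38y − 48 = (−y + 1)(−y**3 − y**2 + 5y − 3) + (15y**2 + 30y − 45)
  −y**3 − y**2 + 5y − 3 = (−(1/15)y + 1/15)(15y**2 + 30y − 45) + (0)
Last nonzero remainder: 15y**2 + 30y − 45. Dividing through by 15 gives the monic gcd y**2 + 2y − 3.
Cancel y**2 + 2y − 3 from numerator and denominator to get the reduced form.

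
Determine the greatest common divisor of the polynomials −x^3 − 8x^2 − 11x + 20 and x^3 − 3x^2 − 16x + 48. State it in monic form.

x + 4

Repeated division with remainder:
  −x^3 − 8x^2 − 11x + 20 = (−1)(x^3 − 3x^2 − 16x + 48) + (−11x^2 − 27x + 68)
  x^3 − 3x^2 − 16x + 48 = (−(1/11)x + 60/121)(−11x^2 − 27x + 68) + ((432/121)x + 1728/121)
  −11x^2 − 27x + 68 = (−(1331/432)x + 2057/432)((432/121)x + 1728/121) + (0)
Last nonzero remainder: (432/121)x + 1728/121. Dividing through by 432/121 gives the monic gcd x + 4.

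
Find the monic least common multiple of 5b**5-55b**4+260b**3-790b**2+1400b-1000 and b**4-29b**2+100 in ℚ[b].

Repeated division with remainder:
  5b**5-55b**4+260b**3-790b**2+1400b-1000 = (5b-55)(b**4-29b**2+100) + (405b**3-2385b**2+900b+4500)
  b**4-29b**2+100 = ((1/405)b+53/3645)(405b**3-2385b**2+900b+4500) + ((280/81)b**2-(1960/81)b+2800/81)
  405b**3-2385b**2+900b+4500 = ((6561/56)b+3645/28)((280/81)b**2-(1960/81)b+2800/81) + (0)
Last nonzero remainder: (280/81)b**2-(1960/81)b+2800/81. Dividing through by 280/81 gives the monic gcd b**2-7b+10.
Then lcm(f, g) = f·g / gcd(f, g); expanding and making the result monic gives the answer.

b**7-4b**6-15b**5+96b**4-306b**3+180b**2+1400b-2000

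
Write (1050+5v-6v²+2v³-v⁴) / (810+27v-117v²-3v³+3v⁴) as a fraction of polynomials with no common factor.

Repeated division with remainder:
  -v⁴+2v³-6v²+5v+1050 = (-1/3)(3v⁴-3v³-117v²+27v+810) + (v³-45v²+14v+1320)
  3v⁴-3v³-117v²+27v+810 = (3v+132)(v³-45v²+14v+1320) + (5781v²-5781v-173430)
  v³-45v²+14v+1320 = ((1/5781)v-44/5781)(5781v²-5781v-173430) + (0)
Last nonzero remainder: 5781v²-5781v-173430. Dividing through by 5781 gives the monic gcd v²-v-30.
Cancel v²-v-30 from numerator and denominator to get the reduced form.

(-35+v-v²)/(-27+3v²)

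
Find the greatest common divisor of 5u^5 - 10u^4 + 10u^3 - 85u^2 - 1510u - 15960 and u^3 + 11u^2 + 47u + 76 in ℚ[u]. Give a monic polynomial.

Apply the Euclidean algorithm:
  5u^5 - 10u^4 + 10u^3 - 85u^2 - 1510u - 15960 = (5u^2 - 65u + 490)(u^3 + 11u^2 + 47u + 76) + (-2800u^2 - 19600u - 53200)
  u^3 + 11u^2 + 47u + 76 = (-(1/2800)u - 1/700)(-2800u^2 - 19600u - 53200) + (0)
Last nonzero remainder: -2800u^2 - 19600u - 53200. Dividing through by -2800 gives the monic gcd u^2 + 7u + 19.

u^2 + 7u + 19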